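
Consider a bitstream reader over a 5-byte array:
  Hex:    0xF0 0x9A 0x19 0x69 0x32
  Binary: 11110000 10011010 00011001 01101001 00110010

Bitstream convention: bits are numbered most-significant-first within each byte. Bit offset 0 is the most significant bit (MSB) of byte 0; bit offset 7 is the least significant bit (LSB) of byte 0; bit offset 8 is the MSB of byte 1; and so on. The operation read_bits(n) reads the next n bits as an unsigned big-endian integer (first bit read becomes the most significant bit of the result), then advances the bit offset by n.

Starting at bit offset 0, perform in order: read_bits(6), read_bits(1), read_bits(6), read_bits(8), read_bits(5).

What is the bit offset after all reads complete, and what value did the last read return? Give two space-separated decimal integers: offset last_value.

Answer: 26 5

Derivation:
Read 1: bits[0:6] width=6 -> value=60 (bin 111100); offset now 6 = byte 0 bit 6; 34 bits remain
Read 2: bits[6:7] width=1 -> value=0 (bin 0); offset now 7 = byte 0 bit 7; 33 bits remain
Read 3: bits[7:13] width=6 -> value=19 (bin 010011); offset now 13 = byte 1 bit 5; 27 bits remain
Read 4: bits[13:21] width=8 -> value=67 (bin 01000011); offset now 21 = byte 2 bit 5; 19 bits remain
Read 5: bits[21:26] width=5 -> value=5 (bin 00101); offset now 26 = byte 3 bit 2; 14 bits remain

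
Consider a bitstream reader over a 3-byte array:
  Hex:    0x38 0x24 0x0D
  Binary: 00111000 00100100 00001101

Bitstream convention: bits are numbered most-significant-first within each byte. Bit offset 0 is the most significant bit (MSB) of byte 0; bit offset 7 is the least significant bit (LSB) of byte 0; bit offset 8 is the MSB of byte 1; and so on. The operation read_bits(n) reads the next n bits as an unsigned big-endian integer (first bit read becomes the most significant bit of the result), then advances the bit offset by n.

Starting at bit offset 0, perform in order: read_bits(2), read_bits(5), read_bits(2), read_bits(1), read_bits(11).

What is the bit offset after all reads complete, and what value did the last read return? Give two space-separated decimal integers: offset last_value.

Answer: 21 1153

Derivation:
Read 1: bits[0:2] width=2 -> value=0 (bin 00); offset now 2 = byte 0 bit 2; 22 bits remain
Read 2: bits[2:7] width=5 -> value=28 (bin 11100); offset now 7 = byte 0 bit 7; 17 bits remain
Read 3: bits[7:9] width=2 -> value=0 (bin 00); offset now 9 = byte 1 bit 1; 15 bits remain
Read 4: bits[9:10] width=1 -> value=0 (bin 0); offset now 10 = byte 1 bit 2; 14 bits remain
Read 5: bits[10:21] width=11 -> value=1153 (bin 10010000001); offset now 21 = byte 2 bit 5; 3 bits remain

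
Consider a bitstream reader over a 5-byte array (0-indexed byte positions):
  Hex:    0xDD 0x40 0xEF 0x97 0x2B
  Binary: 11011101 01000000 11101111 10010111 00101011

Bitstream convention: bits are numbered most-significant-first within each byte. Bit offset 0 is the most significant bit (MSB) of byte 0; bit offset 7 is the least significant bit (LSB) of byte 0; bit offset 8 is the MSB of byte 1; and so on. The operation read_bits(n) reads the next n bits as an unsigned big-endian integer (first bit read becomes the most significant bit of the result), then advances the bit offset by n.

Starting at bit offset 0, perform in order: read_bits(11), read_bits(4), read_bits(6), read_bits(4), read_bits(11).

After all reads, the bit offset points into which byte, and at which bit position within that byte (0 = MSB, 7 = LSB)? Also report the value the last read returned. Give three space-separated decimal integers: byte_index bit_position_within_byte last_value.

Answer: 4 4 370

Derivation:
Read 1: bits[0:11] width=11 -> value=1770 (bin 11011101010); offset now 11 = byte 1 bit 3; 29 bits remain
Read 2: bits[11:15] width=4 -> value=0 (bin 0000); offset now 15 = byte 1 bit 7; 25 bits remain
Read 3: bits[15:21] width=6 -> value=29 (bin 011101); offset now 21 = byte 2 bit 5; 19 bits remain
Read 4: bits[21:25] width=4 -> value=15 (bin 1111); offset now 25 = byte 3 bit 1; 15 bits remain
Read 5: bits[25:36] width=11 -> value=370 (bin 00101110010); offset now 36 = byte 4 bit 4; 4 bits remain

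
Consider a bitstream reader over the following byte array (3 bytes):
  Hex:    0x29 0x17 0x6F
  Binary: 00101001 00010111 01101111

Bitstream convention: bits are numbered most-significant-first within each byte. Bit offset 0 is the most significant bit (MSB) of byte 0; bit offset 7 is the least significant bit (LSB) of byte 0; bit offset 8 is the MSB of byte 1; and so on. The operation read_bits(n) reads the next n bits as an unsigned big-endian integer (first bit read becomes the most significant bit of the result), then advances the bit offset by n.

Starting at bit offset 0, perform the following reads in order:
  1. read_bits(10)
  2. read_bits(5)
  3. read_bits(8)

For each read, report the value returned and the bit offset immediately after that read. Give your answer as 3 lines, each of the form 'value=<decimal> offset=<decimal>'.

Read 1: bits[0:10] width=10 -> value=164 (bin 0010100100); offset now 10 = byte 1 bit 2; 14 bits remain
Read 2: bits[10:15] width=5 -> value=11 (bin 01011); offset now 15 = byte 1 bit 7; 9 bits remain
Read 3: bits[15:23] width=8 -> value=183 (bin 10110111); offset now 23 = byte 2 bit 7; 1 bits remain

Answer: value=164 offset=10
value=11 offset=15
value=183 offset=23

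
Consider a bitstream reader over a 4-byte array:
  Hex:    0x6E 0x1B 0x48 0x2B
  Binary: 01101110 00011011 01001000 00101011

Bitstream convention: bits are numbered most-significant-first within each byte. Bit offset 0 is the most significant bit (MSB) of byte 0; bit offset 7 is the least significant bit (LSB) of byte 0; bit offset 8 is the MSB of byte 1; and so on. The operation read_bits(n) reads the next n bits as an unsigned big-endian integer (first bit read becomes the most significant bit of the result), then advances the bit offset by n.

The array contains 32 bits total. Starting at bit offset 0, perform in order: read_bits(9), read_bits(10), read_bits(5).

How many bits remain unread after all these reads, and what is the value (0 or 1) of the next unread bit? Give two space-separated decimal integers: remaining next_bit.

Answer: 8 0

Derivation:
Read 1: bits[0:9] width=9 -> value=220 (bin 011011100); offset now 9 = byte 1 bit 1; 23 bits remain
Read 2: bits[9:19] width=10 -> value=218 (bin 0011011010); offset now 19 = byte 2 bit 3; 13 bits remain
Read 3: bits[19:24] width=5 -> value=8 (bin 01000); offset now 24 = byte 3 bit 0; 8 bits remain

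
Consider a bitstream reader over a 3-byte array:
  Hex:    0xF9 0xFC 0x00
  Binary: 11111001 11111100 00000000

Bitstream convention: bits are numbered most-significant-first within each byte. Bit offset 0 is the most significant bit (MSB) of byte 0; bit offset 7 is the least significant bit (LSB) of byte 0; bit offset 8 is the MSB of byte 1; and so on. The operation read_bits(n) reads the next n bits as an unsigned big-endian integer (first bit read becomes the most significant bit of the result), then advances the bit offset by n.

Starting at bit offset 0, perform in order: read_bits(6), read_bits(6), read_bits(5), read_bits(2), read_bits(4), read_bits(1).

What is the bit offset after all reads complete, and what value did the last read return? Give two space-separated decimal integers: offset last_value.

Answer: 24 0

Derivation:
Read 1: bits[0:6] width=6 -> value=62 (bin 111110); offset now 6 = byte 0 bit 6; 18 bits remain
Read 2: bits[6:12] width=6 -> value=31 (bin 011111); offset now 12 = byte 1 bit 4; 12 bits remain
Read 3: bits[12:17] width=5 -> value=24 (bin 11000); offset now 17 = byte 2 bit 1; 7 bits remain
Read 4: bits[17:19] width=2 -> value=0 (bin 00); offset now 19 = byte 2 bit 3; 5 bits remain
Read 5: bits[19:23] width=4 -> value=0 (bin 0000); offset now 23 = byte 2 bit 7; 1 bits remain
Read 6: bits[23:24] width=1 -> value=0 (bin 0); offset now 24 = byte 3 bit 0; 0 bits remain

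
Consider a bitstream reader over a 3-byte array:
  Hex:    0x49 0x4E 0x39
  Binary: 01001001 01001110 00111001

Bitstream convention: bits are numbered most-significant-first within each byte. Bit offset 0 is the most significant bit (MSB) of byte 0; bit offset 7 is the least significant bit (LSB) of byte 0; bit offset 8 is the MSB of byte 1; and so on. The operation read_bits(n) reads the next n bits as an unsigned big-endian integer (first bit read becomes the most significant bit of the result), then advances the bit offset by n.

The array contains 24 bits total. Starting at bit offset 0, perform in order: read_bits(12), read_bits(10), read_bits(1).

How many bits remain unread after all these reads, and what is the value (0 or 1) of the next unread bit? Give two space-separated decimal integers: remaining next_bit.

Read 1: bits[0:12] width=12 -> value=1172 (bin 010010010100); offset now 12 = byte 1 bit 4; 12 bits remain
Read 2: bits[12:22] width=10 -> value=910 (bin 1110001110); offset now 22 = byte 2 bit 6; 2 bits remain
Read 3: bits[22:23] width=1 -> value=0 (bin 0); offset now 23 = byte 2 bit 7; 1 bits remain

Answer: 1 1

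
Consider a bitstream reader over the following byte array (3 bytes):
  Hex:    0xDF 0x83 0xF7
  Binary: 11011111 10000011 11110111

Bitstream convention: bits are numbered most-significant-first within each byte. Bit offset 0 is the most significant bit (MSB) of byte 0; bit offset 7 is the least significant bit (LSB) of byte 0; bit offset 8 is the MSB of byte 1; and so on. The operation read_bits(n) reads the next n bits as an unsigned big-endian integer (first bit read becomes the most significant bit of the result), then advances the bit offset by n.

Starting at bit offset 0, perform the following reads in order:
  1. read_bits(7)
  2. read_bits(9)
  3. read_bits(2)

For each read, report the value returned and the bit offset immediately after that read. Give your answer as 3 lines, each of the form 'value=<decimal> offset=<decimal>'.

Answer: value=111 offset=7
value=387 offset=16
value=3 offset=18

Derivation:
Read 1: bits[0:7] width=7 -> value=111 (bin 1101111); offset now 7 = byte 0 bit 7; 17 bits remain
Read 2: bits[7:16] width=9 -> value=387 (bin 110000011); offset now 16 = byte 2 bit 0; 8 bits remain
Read 3: bits[16:18] width=2 -> value=3 (bin 11); offset now 18 = byte 2 bit 2; 6 bits remain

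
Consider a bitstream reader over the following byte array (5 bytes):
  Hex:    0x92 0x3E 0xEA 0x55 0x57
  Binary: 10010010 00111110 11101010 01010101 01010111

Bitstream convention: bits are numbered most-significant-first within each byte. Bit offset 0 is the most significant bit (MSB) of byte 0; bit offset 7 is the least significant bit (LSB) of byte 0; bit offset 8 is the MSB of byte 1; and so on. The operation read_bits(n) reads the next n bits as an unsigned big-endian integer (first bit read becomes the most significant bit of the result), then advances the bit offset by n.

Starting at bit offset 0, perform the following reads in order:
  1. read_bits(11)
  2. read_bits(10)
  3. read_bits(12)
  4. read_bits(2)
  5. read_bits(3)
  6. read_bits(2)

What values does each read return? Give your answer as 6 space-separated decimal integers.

Read 1: bits[0:11] width=11 -> value=1169 (bin 10010010001); offset now 11 = byte 1 bit 3; 29 bits remain
Read 2: bits[11:21] width=10 -> value=989 (bin 1111011101); offset now 21 = byte 2 bit 5; 19 bits remain
Read 3: bits[21:33] width=12 -> value=1194 (bin 010010101010); offset now 33 = byte 4 bit 1; 7 bits remain
Read 4: bits[33:35] width=2 -> value=2 (bin 10); offset now 35 = byte 4 bit 3; 5 bits remain
Read 5: bits[35:38] width=3 -> value=5 (bin 101); offset now 38 = byte 4 bit 6; 2 bits remain
Read 6: bits[38:40] width=2 -> value=3 (bin 11); offset now 40 = byte 5 bit 0; 0 bits remain

Answer: 1169 989 1194 2 5 3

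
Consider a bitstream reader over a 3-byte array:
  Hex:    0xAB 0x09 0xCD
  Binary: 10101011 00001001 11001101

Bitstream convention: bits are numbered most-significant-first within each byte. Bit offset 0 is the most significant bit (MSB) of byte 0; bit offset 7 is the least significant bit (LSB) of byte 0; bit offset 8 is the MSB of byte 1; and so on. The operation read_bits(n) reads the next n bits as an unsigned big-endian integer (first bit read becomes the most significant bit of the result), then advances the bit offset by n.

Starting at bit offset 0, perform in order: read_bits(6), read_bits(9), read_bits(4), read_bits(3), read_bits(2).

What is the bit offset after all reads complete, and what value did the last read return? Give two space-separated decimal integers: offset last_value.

Answer: 24 1

Derivation:
Read 1: bits[0:6] width=6 -> value=42 (bin 101010); offset now 6 = byte 0 bit 6; 18 bits remain
Read 2: bits[6:15] width=9 -> value=388 (bin 110000100); offset now 15 = byte 1 bit 7; 9 bits remain
Read 3: bits[15:19] width=4 -> value=14 (bin 1110); offset now 19 = byte 2 bit 3; 5 bits remain
Read 4: bits[19:22] width=3 -> value=3 (bin 011); offset now 22 = byte 2 bit 6; 2 bits remain
Read 5: bits[22:24] width=2 -> value=1 (bin 01); offset now 24 = byte 3 bit 0; 0 bits remain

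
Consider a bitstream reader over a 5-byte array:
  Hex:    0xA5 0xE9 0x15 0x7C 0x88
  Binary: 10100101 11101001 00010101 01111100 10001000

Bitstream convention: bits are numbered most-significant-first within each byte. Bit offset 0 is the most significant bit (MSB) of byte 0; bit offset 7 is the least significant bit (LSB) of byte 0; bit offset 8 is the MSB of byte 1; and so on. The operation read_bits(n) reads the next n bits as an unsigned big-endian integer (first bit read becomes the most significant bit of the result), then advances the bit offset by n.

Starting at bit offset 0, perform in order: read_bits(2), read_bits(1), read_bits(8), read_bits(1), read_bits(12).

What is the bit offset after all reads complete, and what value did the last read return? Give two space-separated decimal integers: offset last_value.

Read 1: bits[0:2] width=2 -> value=2 (bin 10); offset now 2 = byte 0 bit 2; 38 bits remain
Read 2: bits[2:3] width=1 -> value=1 (bin 1); offset now 3 = byte 0 bit 3; 37 bits remain
Read 3: bits[3:11] width=8 -> value=47 (bin 00101111); offset now 11 = byte 1 bit 3; 29 bits remain
Read 4: bits[11:12] width=1 -> value=0 (bin 0); offset now 12 = byte 1 bit 4; 28 bits remain
Read 5: bits[12:24] width=12 -> value=2325 (bin 100100010101); offset now 24 = byte 3 bit 0; 16 bits remain

Answer: 24 2325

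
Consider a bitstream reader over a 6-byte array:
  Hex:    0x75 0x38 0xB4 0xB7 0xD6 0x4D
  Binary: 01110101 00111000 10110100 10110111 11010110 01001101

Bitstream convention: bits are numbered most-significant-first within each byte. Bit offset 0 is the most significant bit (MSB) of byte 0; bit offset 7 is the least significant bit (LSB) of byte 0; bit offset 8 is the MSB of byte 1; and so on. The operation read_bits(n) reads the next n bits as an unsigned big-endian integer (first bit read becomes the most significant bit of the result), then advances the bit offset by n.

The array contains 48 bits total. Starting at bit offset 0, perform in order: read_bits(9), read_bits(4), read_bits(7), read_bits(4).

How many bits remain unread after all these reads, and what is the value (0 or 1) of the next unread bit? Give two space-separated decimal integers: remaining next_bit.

Read 1: bits[0:9] width=9 -> value=234 (bin 011101010); offset now 9 = byte 1 bit 1; 39 bits remain
Read 2: bits[9:13] width=4 -> value=7 (bin 0111); offset now 13 = byte 1 bit 5; 35 bits remain
Read 3: bits[13:20] width=7 -> value=11 (bin 0001011); offset now 20 = byte 2 bit 4; 28 bits remain
Read 4: bits[20:24] width=4 -> value=4 (bin 0100); offset now 24 = byte 3 bit 0; 24 bits remain

Answer: 24 1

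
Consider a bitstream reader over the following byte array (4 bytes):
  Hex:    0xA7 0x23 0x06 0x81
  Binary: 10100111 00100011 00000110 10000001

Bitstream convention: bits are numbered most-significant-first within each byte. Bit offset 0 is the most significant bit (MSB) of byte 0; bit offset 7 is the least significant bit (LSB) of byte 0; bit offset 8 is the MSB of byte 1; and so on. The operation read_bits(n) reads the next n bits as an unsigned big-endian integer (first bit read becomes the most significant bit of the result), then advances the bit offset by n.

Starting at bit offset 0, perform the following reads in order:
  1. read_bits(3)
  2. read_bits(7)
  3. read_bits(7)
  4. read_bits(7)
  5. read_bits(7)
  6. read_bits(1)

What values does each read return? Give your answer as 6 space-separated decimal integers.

Answer: 5 28 70 6 64 1

Derivation:
Read 1: bits[0:3] width=3 -> value=5 (bin 101); offset now 3 = byte 0 bit 3; 29 bits remain
Read 2: bits[3:10] width=7 -> value=28 (bin 0011100); offset now 10 = byte 1 bit 2; 22 bits remain
Read 3: bits[10:17] width=7 -> value=70 (bin 1000110); offset now 17 = byte 2 bit 1; 15 bits remain
Read 4: bits[17:24] width=7 -> value=6 (bin 0000110); offset now 24 = byte 3 bit 0; 8 bits remain
Read 5: bits[24:31] width=7 -> value=64 (bin 1000000); offset now 31 = byte 3 bit 7; 1 bits remain
Read 6: bits[31:32] width=1 -> value=1 (bin 1); offset now 32 = byte 4 bit 0; 0 bits remain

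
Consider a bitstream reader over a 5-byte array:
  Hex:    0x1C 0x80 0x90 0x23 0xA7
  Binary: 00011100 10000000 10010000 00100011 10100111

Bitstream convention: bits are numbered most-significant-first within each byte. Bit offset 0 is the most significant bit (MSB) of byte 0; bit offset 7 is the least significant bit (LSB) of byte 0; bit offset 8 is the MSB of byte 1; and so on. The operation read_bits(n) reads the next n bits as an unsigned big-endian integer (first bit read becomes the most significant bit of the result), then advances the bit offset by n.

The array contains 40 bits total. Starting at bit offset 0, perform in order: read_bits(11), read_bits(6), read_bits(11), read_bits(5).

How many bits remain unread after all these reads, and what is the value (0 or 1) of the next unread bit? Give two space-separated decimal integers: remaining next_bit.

Read 1: bits[0:11] width=11 -> value=228 (bin 00011100100); offset now 11 = byte 1 bit 3; 29 bits remain
Read 2: bits[11:17] width=6 -> value=1 (bin 000001); offset now 17 = byte 2 bit 1; 23 bits remain
Read 3: bits[17:28] width=11 -> value=258 (bin 00100000010); offset now 28 = byte 3 bit 4; 12 bits remain
Read 4: bits[28:33] width=5 -> value=7 (bin 00111); offset now 33 = byte 4 bit 1; 7 bits remain

Answer: 7 0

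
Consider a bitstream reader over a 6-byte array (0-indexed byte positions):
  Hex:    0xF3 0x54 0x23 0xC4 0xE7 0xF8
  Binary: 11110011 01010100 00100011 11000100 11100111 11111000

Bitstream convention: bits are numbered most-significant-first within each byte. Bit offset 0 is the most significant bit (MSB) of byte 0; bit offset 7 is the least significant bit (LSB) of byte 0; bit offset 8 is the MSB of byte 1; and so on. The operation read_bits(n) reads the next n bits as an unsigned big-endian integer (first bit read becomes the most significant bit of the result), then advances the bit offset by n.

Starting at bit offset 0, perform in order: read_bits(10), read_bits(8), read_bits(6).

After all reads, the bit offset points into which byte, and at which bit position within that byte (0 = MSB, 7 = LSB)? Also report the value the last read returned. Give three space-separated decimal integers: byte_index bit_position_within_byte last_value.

Read 1: bits[0:10] width=10 -> value=973 (bin 1111001101); offset now 10 = byte 1 bit 2; 38 bits remain
Read 2: bits[10:18] width=8 -> value=80 (bin 01010000); offset now 18 = byte 2 bit 2; 30 bits remain
Read 3: bits[18:24] width=6 -> value=35 (bin 100011); offset now 24 = byte 3 bit 0; 24 bits remain

Answer: 3 0 35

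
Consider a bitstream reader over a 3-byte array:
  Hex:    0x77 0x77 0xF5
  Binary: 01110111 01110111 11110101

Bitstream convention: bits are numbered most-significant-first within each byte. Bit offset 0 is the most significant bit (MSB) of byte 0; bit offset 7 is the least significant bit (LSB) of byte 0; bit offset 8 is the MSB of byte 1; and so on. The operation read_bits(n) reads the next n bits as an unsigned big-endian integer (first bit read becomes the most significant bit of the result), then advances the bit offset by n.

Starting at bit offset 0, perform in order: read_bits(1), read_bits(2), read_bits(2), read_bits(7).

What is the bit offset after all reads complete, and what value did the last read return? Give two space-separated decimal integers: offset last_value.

Read 1: bits[0:1] width=1 -> value=0 (bin 0); offset now 1 = byte 0 bit 1; 23 bits remain
Read 2: bits[1:3] width=2 -> value=3 (bin 11); offset now 3 = byte 0 bit 3; 21 bits remain
Read 3: bits[3:5] width=2 -> value=2 (bin 10); offset now 5 = byte 0 bit 5; 19 bits remain
Read 4: bits[5:12] width=7 -> value=119 (bin 1110111); offset now 12 = byte 1 bit 4; 12 bits remain

Answer: 12 119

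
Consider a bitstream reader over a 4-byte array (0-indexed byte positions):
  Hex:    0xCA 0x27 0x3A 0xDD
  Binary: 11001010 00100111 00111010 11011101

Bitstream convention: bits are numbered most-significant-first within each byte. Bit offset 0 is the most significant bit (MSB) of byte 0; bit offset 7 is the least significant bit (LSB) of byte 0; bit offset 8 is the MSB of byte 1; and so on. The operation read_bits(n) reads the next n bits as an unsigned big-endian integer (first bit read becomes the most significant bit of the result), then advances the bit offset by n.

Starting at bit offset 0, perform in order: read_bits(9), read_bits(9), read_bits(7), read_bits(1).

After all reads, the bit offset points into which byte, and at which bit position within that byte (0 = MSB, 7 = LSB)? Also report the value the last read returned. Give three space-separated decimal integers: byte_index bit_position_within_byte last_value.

Answer: 3 2 1

Derivation:
Read 1: bits[0:9] width=9 -> value=404 (bin 110010100); offset now 9 = byte 1 bit 1; 23 bits remain
Read 2: bits[9:18] width=9 -> value=156 (bin 010011100); offset now 18 = byte 2 bit 2; 14 bits remain
Read 3: bits[18:25] width=7 -> value=117 (bin 1110101); offset now 25 = byte 3 bit 1; 7 bits remain
Read 4: bits[25:26] width=1 -> value=1 (bin 1); offset now 26 = byte 3 bit 2; 6 bits remain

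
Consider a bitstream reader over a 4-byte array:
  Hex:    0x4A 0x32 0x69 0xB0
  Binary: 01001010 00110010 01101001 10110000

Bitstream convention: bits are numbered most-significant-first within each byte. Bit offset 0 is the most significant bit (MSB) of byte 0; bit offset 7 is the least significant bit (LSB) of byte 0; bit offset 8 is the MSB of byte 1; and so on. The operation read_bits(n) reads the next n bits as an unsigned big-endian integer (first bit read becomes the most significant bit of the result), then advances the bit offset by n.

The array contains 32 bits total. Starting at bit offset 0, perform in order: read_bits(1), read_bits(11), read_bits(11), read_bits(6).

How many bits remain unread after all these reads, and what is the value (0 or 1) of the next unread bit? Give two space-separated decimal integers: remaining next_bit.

Read 1: bits[0:1] width=1 -> value=0 (bin 0); offset now 1 = byte 0 bit 1; 31 bits remain
Read 2: bits[1:12] width=11 -> value=1187 (bin 10010100011); offset now 12 = byte 1 bit 4; 20 bits remain
Read 3: bits[12:23] width=11 -> value=308 (bin 00100110100); offset now 23 = byte 2 bit 7; 9 bits remain
Read 4: bits[23:29] width=6 -> value=54 (bin 110110); offset now 29 = byte 3 bit 5; 3 bits remain

Answer: 3 0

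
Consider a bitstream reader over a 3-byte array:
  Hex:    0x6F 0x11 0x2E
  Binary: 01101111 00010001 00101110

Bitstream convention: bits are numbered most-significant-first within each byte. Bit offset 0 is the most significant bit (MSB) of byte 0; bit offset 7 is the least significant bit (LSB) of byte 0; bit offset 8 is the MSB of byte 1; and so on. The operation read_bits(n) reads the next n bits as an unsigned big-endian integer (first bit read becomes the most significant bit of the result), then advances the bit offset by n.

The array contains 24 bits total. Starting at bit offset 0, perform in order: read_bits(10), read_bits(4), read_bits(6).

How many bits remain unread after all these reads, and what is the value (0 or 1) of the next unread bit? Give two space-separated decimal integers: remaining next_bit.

Answer: 4 1

Derivation:
Read 1: bits[0:10] width=10 -> value=444 (bin 0110111100); offset now 10 = byte 1 bit 2; 14 bits remain
Read 2: bits[10:14] width=4 -> value=4 (bin 0100); offset now 14 = byte 1 bit 6; 10 bits remain
Read 3: bits[14:20] width=6 -> value=18 (bin 010010); offset now 20 = byte 2 bit 4; 4 bits remain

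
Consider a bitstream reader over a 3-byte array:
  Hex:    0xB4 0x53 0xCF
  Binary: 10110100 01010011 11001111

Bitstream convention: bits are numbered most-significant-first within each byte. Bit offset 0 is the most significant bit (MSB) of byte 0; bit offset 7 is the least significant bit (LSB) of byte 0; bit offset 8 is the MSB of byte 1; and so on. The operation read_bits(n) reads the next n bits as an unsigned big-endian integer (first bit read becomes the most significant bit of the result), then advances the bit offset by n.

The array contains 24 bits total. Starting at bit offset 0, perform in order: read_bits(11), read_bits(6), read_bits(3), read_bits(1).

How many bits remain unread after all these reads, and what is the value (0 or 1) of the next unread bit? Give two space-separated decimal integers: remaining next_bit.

Answer: 3 1

Derivation:
Read 1: bits[0:11] width=11 -> value=1442 (bin 10110100010); offset now 11 = byte 1 bit 3; 13 bits remain
Read 2: bits[11:17] width=6 -> value=39 (bin 100111); offset now 17 = byte 2 bit 1; 7 bits remain
Read 3: bits[17:20] width=3 -> value=4 (bin 100); offset now 20 = byte 2 bit 4; 4 bits remain
Read 4: bits[20:21] width=1 -> value=1 (bin 1); offset now 21 = byte 2 bit 5; 3 bits remain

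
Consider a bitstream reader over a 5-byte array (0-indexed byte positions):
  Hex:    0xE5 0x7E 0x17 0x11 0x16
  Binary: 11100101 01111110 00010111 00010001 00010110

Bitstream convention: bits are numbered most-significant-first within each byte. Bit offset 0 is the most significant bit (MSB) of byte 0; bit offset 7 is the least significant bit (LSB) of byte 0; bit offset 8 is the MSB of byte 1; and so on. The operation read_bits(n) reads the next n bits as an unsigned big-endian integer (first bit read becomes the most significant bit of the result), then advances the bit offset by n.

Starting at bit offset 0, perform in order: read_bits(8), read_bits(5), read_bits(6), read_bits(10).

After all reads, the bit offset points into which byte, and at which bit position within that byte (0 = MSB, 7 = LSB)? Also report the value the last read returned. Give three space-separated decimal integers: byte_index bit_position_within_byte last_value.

Answer: 3 5 738

Derivation:
Read 1: bits[0:8] width=8 -> value=229 (bin 11100101); offset now 8 = byte 1 bit 0; 32 bits remain
Read 2: bits[8:13] width=5 -> value=15 (bin 01111); offset now 13 = byte 1 bit 5; 27 bits remain
Read 3: bits[13:19] width=6 -> value=48 (bin 110000); offset now 19 = byte 2 bit 3; 21 bits remain
Read 4: bits[19:29] width=10 -> value=738 (bin 1011100010); offset now 29 = byte 3 bit 5; 11 bits remain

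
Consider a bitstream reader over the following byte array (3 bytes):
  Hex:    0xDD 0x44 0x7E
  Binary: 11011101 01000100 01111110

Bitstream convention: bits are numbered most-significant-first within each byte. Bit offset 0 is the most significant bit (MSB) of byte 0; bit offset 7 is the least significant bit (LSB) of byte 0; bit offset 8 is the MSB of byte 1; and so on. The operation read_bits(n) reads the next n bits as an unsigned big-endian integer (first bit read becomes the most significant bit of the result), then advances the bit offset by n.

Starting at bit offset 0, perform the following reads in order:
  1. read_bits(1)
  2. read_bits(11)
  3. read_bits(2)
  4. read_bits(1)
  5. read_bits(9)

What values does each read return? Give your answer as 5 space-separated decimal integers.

Answer: 1 1492 1 0 126

Derivation:
Read 1: bits[0:1] width=1 -> value=1 (bin 1); offset now 1 = byte 0 bit 1; 23 bits remain
Read 2: bits[1:12] width=11 -> value=1492 (bin 10111010100); offset now 12 = byte 1 bit 4; 12 bits remain
Read 3: bits[12:14] width=2 -> value=1 (bin 01); offset now 14 = byte 1 bit 6; 10 bits remain
Read 4: bits[14:15] width=1 -> value=0 (bin 0); offset now 15 = byte 1 bit 7; 9 bits remain
Read 5: bits[15:24] width=9 -> value=126 (bin 001111110); offset now 24 = byte 3 bit 0; 0 bits remain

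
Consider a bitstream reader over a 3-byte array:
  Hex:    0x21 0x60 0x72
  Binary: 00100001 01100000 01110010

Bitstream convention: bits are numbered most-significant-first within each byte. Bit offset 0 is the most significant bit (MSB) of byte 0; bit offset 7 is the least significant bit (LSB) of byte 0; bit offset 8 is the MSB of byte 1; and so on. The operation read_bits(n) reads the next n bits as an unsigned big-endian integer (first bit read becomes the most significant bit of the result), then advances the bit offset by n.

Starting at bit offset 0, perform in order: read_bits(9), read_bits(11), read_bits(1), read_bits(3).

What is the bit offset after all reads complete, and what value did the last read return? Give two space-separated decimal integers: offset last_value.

Read 1: bits[0:9] width=9 -> value=66 (bin 001000010); offset now 9 = byte 1 bit 1; 15 bits remain
Read 2: bits[9:20] width=11 -> value=1543 (bin 11000000111); offset now 20 = byte 2 bit 4; 4 bits remain
Read 3: bits[20:21] width=1 -> value=0 (bin 0); offset now 21 = byte 2 bit 5; 3 bits remain
Read 4: bits[21:24] width=3 -> value=2 (bin 010); offset now 24 = byte 3 bit 0; 0 bits remain

Answer: 24 2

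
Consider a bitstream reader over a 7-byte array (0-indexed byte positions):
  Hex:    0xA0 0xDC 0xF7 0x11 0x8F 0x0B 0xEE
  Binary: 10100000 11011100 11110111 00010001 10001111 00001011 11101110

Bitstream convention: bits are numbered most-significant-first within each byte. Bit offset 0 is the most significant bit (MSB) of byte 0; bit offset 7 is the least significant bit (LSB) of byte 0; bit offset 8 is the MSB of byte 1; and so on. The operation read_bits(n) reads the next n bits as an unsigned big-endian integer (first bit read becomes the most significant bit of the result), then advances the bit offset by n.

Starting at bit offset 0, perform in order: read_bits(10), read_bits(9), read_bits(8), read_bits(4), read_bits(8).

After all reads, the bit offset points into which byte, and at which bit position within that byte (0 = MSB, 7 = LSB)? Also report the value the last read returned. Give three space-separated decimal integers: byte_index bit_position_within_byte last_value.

Answer: 4 7 199

Derivation:
Read 1: bits[0:10] width=10 -> value=643 (bin 1010000011); offset now 10 = byte 1 bit 2; 46 bits remain
Read 2: bits[10:19] width=9 -> value=231 (bin 011100111); offset now 19 = byte 2 bit 3; 37 bits remain
Read 3: bits[19:27] width=8 -> value=184 (bin 10111000); offset now 27 = byte 3 bit 3; 29 bits remain
Read 4: bits[27:31] width=4 -> value=8 (bin 1000); offset now 31 = byte 3 bit 7; 25 bits remain
Read 5: bits[31:39] width=8 -> value=199 (bin 11000111); offset now 39 = byte 4 bit 7; 17 bits remain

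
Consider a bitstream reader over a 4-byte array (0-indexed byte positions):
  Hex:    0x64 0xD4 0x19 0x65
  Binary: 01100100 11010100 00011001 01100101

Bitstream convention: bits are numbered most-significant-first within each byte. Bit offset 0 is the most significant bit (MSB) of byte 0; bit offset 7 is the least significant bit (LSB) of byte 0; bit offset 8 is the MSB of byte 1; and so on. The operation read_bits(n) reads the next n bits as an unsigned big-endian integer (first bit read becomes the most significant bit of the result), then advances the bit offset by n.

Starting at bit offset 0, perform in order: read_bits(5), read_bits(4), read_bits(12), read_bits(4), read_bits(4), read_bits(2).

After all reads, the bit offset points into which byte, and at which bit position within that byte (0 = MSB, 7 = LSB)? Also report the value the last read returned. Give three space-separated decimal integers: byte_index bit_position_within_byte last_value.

Read 1: bits[0:5] width=5 -> value=12 (bin 01100); offset now 5 = byte 0 bit 5; 27 bits remain
Read 2: bits[5:9] width=4 -> value=9 (bin 1001); offset now 9 = byte 1 bit 1; 23 bits remain
Read 3: bits[9:21] width=12 -> value=2691 (bin 101010000011); offset now 21 = byte 2 bit 5; 11 bits remain
Read 4: bits[21:25] width=4 -> value=2 (bin 0010); offset now 25 = byte 3 bit 1; 7 bits remain
Read 5: bits[25:29] width=4 -> value=12 (bin 1100); offset now 29 = byte 3 bit 5; 3 bits remain
Read 6: bits[29:31] width=2 -> value=2 (bin 10); offset now 31 = byte 3 bit 7; 1 bits remain

Answer: 3 7 2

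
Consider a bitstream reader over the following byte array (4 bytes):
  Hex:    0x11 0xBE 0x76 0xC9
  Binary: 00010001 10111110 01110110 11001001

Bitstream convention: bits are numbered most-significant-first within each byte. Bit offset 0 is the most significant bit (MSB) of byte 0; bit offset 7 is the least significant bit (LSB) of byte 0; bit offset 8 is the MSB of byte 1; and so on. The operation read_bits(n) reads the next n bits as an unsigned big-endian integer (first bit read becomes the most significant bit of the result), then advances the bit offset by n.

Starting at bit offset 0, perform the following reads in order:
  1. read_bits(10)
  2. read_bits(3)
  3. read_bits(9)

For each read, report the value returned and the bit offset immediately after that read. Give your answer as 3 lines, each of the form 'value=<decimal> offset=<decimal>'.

Answer: value=70 offset=10
value=7 offset=13
value=413 offset=22

Derivation:
Read 1: bits[0:10] width=10 -> value=70 (bin 0001000110); offset now 10 = byte 1 bit 2; 22 bits remain
Read 2: bits[10:13] width=3 -> value=7 (bin 111); offset now 13 = byte 1 bit 5; 19 bits remain
Read 3: bits[13:22] width=9 -> value=413 (bin 110011101); offset now 22 = byte 2 bit 6; 10 bits remain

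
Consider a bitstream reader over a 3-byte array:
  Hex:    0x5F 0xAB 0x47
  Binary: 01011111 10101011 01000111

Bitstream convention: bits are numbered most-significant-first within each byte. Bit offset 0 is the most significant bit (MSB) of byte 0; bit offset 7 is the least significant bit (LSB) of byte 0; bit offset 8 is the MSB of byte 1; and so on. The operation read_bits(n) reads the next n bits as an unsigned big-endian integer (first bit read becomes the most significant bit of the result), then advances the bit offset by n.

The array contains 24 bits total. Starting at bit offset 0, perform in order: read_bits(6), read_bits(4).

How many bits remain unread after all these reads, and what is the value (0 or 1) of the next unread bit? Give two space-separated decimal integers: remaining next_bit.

Answer: 14 1

Derivation:
Read 1: bits[0:6] width=6 -> value=23 (bin 010111); offset now 6 = byte 0 bit 6; 18 bits remain
Read 2: bits[6:10] width=4 -> value=14 (bin 1110); offset now 10 = byte 1 bit 2; 14 bits remain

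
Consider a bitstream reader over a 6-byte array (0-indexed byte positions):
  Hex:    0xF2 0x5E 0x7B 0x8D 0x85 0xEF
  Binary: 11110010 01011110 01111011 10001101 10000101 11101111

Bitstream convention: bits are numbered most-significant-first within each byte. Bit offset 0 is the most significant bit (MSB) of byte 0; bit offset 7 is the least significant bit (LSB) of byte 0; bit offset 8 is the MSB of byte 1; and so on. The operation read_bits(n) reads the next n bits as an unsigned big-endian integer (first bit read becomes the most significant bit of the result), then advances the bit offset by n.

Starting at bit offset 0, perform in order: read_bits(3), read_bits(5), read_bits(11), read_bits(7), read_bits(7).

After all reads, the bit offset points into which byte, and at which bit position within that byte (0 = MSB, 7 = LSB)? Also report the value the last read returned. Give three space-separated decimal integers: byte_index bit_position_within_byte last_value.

Read 1: bits[0:3] width=3 -> value=7 (bin 111); offset now 3 = byte 0 bit 3; 45 bits remain
Read 2: bits[3:8] width=5 -> value=18 (bin 10010); offset now 8 = byte 1 bit 0; 40 bits remain
Read 3: bits[8:19] width=11 -> value=755 (bin 01011110011); offset now 19 = byte 2 bit 3; 29 bits remain
Read 4: bits[19:26] width=7 -> value=110 (bin 1101110); offset now 26 = byte 3 bit 2; 22 bits remain
Read 5: bits[26:33] width=7 -> value=27 (bin 0011011); offset now 33 = byte 4 bit 1; 15 bits remain

Answer: 4 1 27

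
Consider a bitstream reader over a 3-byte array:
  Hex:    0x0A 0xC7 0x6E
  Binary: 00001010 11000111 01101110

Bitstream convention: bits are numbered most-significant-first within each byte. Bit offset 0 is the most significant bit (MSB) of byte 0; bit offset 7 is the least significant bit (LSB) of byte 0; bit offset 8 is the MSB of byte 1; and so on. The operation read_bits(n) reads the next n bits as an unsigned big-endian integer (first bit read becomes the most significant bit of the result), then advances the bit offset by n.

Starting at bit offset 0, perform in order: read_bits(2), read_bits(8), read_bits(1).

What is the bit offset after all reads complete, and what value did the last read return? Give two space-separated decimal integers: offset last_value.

Answer: 11 0

Derivation:
Read 1: bits[0:2] width=2 -> value=0 (bin 00); offset now 2 = byte 0 bit 2; 22 bits remain
Read 2: bits[2:10] width=8 -> value=43 (bin 00101011); offset now 10 = byte 1 bit 2; 14 bits remain
Read 3: bits[10:11] width=1 -> value=0 (bin 0); offset now 11 = byte 1 bit 3; 13 bits remain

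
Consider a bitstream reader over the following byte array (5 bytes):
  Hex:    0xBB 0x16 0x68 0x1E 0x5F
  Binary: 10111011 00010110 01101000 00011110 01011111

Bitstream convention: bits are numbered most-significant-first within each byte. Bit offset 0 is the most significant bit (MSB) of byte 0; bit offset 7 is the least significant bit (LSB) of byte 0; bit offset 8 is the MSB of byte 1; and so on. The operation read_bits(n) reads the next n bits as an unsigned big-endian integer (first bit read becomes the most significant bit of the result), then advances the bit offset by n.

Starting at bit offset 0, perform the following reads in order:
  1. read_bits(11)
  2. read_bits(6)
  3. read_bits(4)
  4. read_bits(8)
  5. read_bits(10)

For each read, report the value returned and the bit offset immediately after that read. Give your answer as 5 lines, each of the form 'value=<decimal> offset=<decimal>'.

Answer: value=1496 offset=11
value=44 offset=17
value=13 offset=21
value=3 offset=29
value=815 offset=39

Derivation:
Read 1: bits[0:11] width=11 -> value=1496 (bin 10111011000); offset now 11 = byte 1 bit 3; 29 bits remain
Read 2: bits[11:17] width=6 -> value=44 (bin 101100); offset now 17 = byte 2 bit 1; 23 bits remain
Read 3: bits[17:21] width=4 -> value=13 (bin 1101); offset now 21 = byte 2 bit 5; 19 bits remain
Read 4: bits[21:29] width=8 -> value=3 (bin 00000011); offset now 29 = byte 3 bit 5; 11 bits remain
Read 5: bits[29:39] width=10 -> value=815 (bin 1100101111); offset now 39 = byte 4 bit 7; 1 bits remain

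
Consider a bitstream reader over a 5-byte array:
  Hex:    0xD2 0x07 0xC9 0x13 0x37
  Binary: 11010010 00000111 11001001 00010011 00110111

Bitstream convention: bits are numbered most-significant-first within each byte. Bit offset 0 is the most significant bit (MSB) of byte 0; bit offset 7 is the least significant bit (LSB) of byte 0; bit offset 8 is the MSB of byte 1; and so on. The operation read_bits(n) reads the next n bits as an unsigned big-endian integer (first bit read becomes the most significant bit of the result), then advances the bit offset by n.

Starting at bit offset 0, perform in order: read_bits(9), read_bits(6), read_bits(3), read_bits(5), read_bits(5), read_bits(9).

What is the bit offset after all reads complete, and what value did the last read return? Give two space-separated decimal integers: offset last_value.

Answer: 37 102

Derivation:
Read 1: bits[0:9] width=9 -> value=420 (bin 110100100); offset now 9 = byte 1 bit 1; 31 bits remain
Read 2: bits[9:15] width=6 -> value=3 (bin 000011); offset now 15 = byte 1 bit 7; 25 bits remain
Read 3: bits[15:18] width=3 -> value=7 (bin 111); offset now 18 = byte 2 bit 2; 22 bits remain
Read 4: bits[18:23] width=5 -> value=4 (bin 00100); offset now 23 = byte 2 bit 7; 17 bits remain
Read 5: bits[23:28] width=5 -> value=17 (bin 10001); offset now 28 = byte 3 bit 4; 12 bits remain
Read 6: bits[28:37] width=9 -> value=102 (bin 001100110); offset now 37 = byte 4 bit 5; 3 bits remain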